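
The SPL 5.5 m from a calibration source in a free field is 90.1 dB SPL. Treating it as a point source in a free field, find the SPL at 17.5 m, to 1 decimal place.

Inverse-square spreading gives ΔL = −20·log₁₀(d₂/d₁).
ΔL = −20·log₁₀(17.5/5.5) = -10.05 dB, so L₂ = 90.1 + (-10.05) = 80.0 dB SPL.

80.0 dB SPL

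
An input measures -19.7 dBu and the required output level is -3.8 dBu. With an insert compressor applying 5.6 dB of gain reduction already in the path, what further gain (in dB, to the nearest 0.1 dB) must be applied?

The required make-up gain is the shortfall in the dB sum.
G = -3.8 − (-19.7) + 5.6 = 21.5 dB.

21.5 dB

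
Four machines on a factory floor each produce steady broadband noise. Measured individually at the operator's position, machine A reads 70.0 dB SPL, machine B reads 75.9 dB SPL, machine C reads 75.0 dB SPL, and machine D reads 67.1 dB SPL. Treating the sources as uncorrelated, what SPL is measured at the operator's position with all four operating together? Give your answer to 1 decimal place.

79.3 dB SPL

Incoherent sources sum as intensities:
L_total = 10·log₁₀(10^(70.0/10) + 10^(75.9/10) + 10^(75.0/10) + 10^(67.1/10)) = 10·log₁₀(85660000) = 79.3 dB SPL.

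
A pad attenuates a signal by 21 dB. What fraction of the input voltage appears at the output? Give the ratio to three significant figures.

Voltage ratio = 10^(dB/20).
10^(-21/20) = 10^(-1.050) = 0.0891.

0.0891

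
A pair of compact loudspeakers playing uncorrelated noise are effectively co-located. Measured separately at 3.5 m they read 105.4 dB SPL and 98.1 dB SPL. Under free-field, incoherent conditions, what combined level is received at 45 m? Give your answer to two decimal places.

Combined at 3.5 m: 10·log₁₀(10^(105.4/10)+10^(98.1/10)) = 106.142 dB SPL.
Then apply −20·log₁₀(45/3.5) = -22.183 dB → 83.96 dB SPL.

83.96 dB SPL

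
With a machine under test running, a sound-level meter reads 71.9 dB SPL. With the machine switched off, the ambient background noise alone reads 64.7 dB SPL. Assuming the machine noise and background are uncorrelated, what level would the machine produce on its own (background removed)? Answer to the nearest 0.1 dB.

71.0 dB SPL

Background correction is a power subtraction:
L_src = 10·log₁₀(10^(71.9/10) − 10^(64.7/10)) = 10·log₁₀(12540000) = 71.0 dB SPL.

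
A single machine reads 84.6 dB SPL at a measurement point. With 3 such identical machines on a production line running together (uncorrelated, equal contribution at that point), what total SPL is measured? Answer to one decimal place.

89.4 dB SPL

3 equal incoherent sources raise the level by 10·log₁₀(3) = 4.77 dB.
L_total = 84.6 + 4.77 = 89.4 dB SPL.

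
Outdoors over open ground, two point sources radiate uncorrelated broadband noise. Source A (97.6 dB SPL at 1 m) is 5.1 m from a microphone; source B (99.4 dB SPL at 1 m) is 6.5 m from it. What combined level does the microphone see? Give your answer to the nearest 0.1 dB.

At the listener: L_A = 97.6 − 20·log₁₀(5.1) = 83.45 dB; L_B = 99.4 − 20·log₁₀(6.5) = 83.14 dB.
Combined: 10·log₁₀(10^(83.45/10)+10^(83.14/10)) = 86.3 dB SPL.

86.3 dB SPL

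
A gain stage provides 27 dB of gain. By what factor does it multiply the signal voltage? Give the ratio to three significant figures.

22.4

Voltage ratio = 10^(dB/20).
10^(27/20) = 10^(1.350) = 22.4.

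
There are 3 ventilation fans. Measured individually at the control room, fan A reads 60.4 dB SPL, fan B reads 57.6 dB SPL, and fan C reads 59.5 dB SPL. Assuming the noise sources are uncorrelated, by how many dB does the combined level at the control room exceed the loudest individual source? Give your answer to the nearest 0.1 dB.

Incoherent sources sum as intensities:
L_total = 10·log₁₀(10^(60.4/10) + 10^(57.6/10) + 10^(59.5/10)) = 64.09 dB SPL.
Excess over the loudest (60.4 dB): 64.09 − 60.4 = 3.7 dB.

3.7 dB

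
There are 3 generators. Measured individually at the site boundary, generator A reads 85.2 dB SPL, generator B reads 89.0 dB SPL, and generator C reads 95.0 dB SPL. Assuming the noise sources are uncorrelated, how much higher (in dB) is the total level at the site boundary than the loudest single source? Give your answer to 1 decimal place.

Add the sources as powers (linear), then convert back to dB:
L_total = 10·log₁₀(10^(85.2/10) + 10^(89.0/10) + 10^(95.0/10)) = 96.32 dB SPL.
Excess over the loudest (95.0 dB): 96.32 − 95.0 = 1.3 dB.

1.3 dB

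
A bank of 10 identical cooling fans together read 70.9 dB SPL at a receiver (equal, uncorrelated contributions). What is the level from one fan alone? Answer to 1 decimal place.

10 equal incoherent sources add 10·log₁₀(10) = 10.00 dB over one source.
L_one = 70.9 − 10.00 = 60.9 dB SPL.

60.9 dB SPL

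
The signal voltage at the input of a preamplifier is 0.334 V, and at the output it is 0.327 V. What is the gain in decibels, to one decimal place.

-0.2 dB

Voltage ratio → dB uses the 20·log₁₀ form:
20·log₁₀(0.327/0.334) = 20·log₁₀(0.9790) = -0.2 dB.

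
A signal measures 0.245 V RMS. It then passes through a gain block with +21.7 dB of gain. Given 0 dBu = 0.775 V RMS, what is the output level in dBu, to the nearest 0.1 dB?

+11.7 dBu

Input level: 20·log₁₀(0.245/0.775) = -10.00 dBu.
Output: -10.00 + 21.7 = +11.7 dBu.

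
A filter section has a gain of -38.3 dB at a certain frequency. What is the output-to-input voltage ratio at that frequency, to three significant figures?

0.0122

Voltage ratio = 10^(dB/20).
10^(-38.3/20) = 10^(-1.915) = 0.0122.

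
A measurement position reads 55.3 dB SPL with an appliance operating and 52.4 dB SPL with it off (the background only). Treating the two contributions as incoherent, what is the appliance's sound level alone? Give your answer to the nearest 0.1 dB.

52.2 dB SPL

Subtract intensities: L_src = 10·log₁₀(10^(L_total/10) − 10^(L_bg/10)).
L_src = 10·log₁₀(10^(55.3/10) − 10^(52.4/10)) = 10·log₁₀(165100) = 52.2 dB SPL.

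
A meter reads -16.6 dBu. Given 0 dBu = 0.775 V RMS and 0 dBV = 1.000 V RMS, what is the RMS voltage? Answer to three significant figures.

0.115 V

V = 0.775 V × 10^(-16.6/20).
= 0.775 × 0.1479 = 0.115 V.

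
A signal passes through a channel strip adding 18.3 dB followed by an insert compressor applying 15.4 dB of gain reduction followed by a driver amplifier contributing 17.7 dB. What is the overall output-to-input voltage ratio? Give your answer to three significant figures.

Net gain = 18.3 + (−15.4) + 17.7 = 20.6 dB.
Voltage ratio = 10^(20.6/20) = 10.7.

10.7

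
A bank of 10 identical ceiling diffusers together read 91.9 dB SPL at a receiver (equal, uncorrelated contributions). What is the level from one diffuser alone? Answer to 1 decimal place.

10 equal incoherent sources add 10·log₁₀(10) = 10.00 dB over one source.
L_one = 91.9 − 10.00 = 81.9 dB SPL.

81.9 dB SPL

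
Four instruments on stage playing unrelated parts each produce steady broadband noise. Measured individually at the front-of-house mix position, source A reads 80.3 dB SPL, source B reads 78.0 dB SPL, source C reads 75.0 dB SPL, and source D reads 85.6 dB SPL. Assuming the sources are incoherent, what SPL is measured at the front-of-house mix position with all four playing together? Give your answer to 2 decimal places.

87.52 dB SPL

Uncorrelated sources add in intensity (power), not in dB.
L_total = 10·log₁₀(10^(80.3/10) + 10^(78.0/10) + 10^(75.0/10) + 10^(85.6/10)) = 10·log₁₀(564900000) = 87.52 dB SPL.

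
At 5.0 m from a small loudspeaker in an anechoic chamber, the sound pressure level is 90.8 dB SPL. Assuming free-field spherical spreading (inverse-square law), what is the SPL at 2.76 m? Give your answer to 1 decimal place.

96.0 dB SPL

For a point source in a free field, ΔL = −20·log₁₀(d₂/d₁).
ΔL = −20·log₁₀(2.76/5.0) = 5.16 dB, so L₂ = 90.8 + (5.16) = 96.0 dB SPL.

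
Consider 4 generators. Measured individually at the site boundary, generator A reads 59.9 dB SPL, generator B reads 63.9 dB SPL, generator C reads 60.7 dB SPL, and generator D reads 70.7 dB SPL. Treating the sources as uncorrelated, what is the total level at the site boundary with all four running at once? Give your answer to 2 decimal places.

72.14 dB SPL

Incoherent sources sum as intensities:
L_total = 10·log₁₀(10^(59.9/10) + 10^(63.9/10) + 10^(60.7/10) + 10^(70.7/10)) = 10·log₁₀(16360000) = 72.14 dB SPL.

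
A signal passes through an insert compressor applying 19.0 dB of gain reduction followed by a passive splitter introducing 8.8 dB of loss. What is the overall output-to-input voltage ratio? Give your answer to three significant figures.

Net gain = (−19.0) + (−8.8) = -27.8 dB.
Voltage ratio = 10^(-27.8/20) = 0.0407.

0.0407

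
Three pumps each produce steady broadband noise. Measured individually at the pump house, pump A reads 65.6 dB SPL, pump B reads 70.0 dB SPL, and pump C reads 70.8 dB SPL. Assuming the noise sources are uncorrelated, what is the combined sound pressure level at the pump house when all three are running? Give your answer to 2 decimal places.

Uncorrelated sources add in intensity (power), not in dB.
L_total = 10·log₁₀(10^(65.6/10) + 10^(70.0/10) + 10^(70.8/10)) = 10·log₁₀(25650000) = 74.09 dB SPL.

74.09 dB SPL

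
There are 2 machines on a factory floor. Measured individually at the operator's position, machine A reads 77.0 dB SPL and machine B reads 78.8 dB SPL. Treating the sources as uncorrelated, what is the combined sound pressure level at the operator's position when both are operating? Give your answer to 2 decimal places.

Uncorrelated sources add in intensity (power), not in dB.
L_total = 10·log₁₀(10^(77.0/10) + 10^(78.8/10)) = 10·log₁₀(126000000) = 81.00 dB SPL.

81.00 dB SPL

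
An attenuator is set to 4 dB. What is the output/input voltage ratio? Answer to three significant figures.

0.631

Voltage ratio = 10^(dB/20).
10^(-4/20) = 10^(-0.2000) = 0.631.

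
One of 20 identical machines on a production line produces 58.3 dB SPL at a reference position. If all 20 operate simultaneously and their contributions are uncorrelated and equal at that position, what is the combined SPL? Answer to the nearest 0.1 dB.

71.3 dB SPL

20 equal incoherent sources raise the level by 10·log₁₀(20) = 13.01 dB.
L_total = 58.3 + 13.01 = 71.3 dB SPL.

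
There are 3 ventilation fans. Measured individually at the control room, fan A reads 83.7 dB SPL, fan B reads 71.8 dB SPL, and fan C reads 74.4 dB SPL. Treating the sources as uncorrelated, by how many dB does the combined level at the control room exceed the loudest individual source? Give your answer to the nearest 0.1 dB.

0.7 dB

Uncorrelated sources add in intensity (power), not in dB.
L_total = 10·log₁₀(10^(83.7/10) + 10^(71.8/10) + 10^(74.4/10)) = 84.43 dB SPL.
Excess over the loudest (83.7 dB): 84.43 − 83.7 = 0.7 dB.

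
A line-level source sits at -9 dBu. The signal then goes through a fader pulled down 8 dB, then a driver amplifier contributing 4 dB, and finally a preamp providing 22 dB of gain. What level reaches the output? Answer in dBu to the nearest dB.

Cascaded gains and losses add directly in dB.
-9 − 8 + 4 + 22 = +9 dBu.

+9 dBu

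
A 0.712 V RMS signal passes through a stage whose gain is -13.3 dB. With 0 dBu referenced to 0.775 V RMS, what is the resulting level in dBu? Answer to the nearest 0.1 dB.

-14.0 dBu

Input level: 20·log₁₀(0.712/0.775) = -0.74 dBu.
Output: -0.74 − 13.3 = -14.0 dBu.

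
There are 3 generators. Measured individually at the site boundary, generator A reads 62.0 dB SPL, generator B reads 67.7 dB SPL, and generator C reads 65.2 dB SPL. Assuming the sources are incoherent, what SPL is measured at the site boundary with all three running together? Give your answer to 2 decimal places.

Uncorrelated sources add in intensity (power), not in dB.
L_total = 10·log₁₀(10^(62.0/10) + 10^(67.7/10) + 10^(65.2/10)) = 10·log₁₀(10780000) = 70.33 dB SPL.

70.33 dB SPL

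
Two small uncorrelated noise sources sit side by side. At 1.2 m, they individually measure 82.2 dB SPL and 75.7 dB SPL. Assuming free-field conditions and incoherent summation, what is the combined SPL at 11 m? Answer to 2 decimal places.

Combined at 1.2 m: 10·log₁₀(10^(82.2/10)+10^(75.7/10)) = 83.077 dB SPL.
Then apply −20·log₁₀(11/1.2) = -19.244 dB → 63.83 dB SPL.

63.83 dB SPL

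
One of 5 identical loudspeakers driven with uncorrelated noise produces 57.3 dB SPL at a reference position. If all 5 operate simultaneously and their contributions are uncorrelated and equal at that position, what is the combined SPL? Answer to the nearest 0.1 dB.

64.3 dB SPL

5 equal incoherent sources raise the level by 10·log₁₀(5) = 6.99 dB.
L_total = 57.3 + 6.99 = 64.3 dB SPL.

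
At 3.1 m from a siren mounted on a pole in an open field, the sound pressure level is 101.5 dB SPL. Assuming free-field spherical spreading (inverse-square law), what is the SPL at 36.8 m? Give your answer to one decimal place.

Free-field point source: level drops by 20·log₁₀ of the distance ratio.
ΔL = −20·log₁₀(36.8/3.1) = -21.49 dB, so L₂ = 101.5 + (-21.49) = 80.0 dB SPL.

80.0 dB SPL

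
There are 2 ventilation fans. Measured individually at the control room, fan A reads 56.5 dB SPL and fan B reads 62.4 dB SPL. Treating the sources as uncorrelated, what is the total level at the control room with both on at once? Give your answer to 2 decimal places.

63.39 dB SPL

Uncorrelated sources add in intensity (power), not in dB.
L_total = 10·log₁₀(10^(56.5/10) + 10^(62.4/10)) = 10·log₁₀(2184000) = 63.39 dB SPL.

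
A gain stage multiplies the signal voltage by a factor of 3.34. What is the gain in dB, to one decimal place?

10.5 dB

Voltage ratio → dB uses the 20·log₁₀ form:
20·log₁₀(3.34) = 10.5 dB.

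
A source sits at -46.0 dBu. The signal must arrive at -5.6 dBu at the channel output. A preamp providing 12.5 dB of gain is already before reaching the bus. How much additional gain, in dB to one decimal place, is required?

The required make-up gain is the shortfall in the dB sum.
G = -5.6 − (-46.0) − 12.5 = 27.9 dB.

27.9 dB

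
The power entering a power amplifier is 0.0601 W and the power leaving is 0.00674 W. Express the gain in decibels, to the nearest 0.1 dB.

Power ratio → dB uses the 10·log₁₀ form:
10·log₁₀(0.00674/0.0601) = 10·log₁₀(0.1121) = -9.5 dB.

-9.5 dB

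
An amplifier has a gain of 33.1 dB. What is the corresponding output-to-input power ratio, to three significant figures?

2040

Power ratio = 10^(dB/10).
10^(33.1/10) = 10^(3.310) = 2040.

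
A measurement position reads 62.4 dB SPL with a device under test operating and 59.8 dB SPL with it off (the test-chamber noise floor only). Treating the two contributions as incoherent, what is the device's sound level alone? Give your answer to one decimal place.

58.9 dB SPL

Background correction is a power subtraction:
L_src = 10·log₁₀(10^(62.4/10) − 10^(59.8/10)) = 10·log₁₀(782800) = 58.9 dB SPL.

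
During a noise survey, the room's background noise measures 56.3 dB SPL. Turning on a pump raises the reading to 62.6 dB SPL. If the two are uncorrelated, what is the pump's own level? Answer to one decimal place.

Remove the background by subtracting linear intensities:
L_src = 10·log₁₀(10^(62.6/10) − 10^(56.3/10)) = 10·log₁₀(1393000) = 61.4 dB SPL.

61.4 dB SPL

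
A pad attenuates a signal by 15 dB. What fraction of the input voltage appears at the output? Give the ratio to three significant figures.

Voltage ratio = 10^(dB/20).
10^(-15/20) = 10^(-0.7500) = 0.178.

0.178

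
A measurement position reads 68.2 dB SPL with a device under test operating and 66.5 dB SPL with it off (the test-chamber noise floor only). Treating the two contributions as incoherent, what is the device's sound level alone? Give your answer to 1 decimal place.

Remove the background by subtracting linear intensities:
L_src = 10·log₁₀(10^(68.2/10) − 10^(66.5/10)) = 10·log₁₀(2140000) = 63.3 dB SPL.

63.3 dB SPL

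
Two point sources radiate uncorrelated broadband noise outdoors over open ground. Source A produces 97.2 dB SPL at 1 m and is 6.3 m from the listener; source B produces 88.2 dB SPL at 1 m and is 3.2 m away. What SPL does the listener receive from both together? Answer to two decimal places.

82.94 dB SPL

At the listener: L_A = 97.2 − 20·log₁₀(6.3) = 81.213 dB; L_B = 88.2 − 20·log₁₀(3.2) = 78.097 dB.
Combined: 10·log₁₀(10^(81.213/10)+10^(78.097/10)) = 82.94 dB SPL.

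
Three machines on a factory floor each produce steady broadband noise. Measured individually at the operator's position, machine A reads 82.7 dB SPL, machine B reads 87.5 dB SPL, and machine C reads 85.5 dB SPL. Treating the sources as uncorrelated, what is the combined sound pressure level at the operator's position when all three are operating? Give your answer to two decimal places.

Add the sources as powers (linear), then convert back to dB:
L_total = 10·log₁₀(10^(82.7/10) + 10^(87.5/10) + 10^(85.5/10)) = 10·log₁₀(1103000000) = 90.43 dB SPL.

90.43 dB SPL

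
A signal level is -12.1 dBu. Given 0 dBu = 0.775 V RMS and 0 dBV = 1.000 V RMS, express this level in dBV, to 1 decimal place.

The offset between the scales is 20·log₁₀(0.775/1.000) = −2.214 dB.
So dBV = -12.1 − 2.214 = -14.3 dBV.

-14.3 dBV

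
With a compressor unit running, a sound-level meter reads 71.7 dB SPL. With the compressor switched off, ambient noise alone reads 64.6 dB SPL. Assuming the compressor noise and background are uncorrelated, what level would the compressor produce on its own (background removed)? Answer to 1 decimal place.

Remove the background by subtracting linear intensities:
L_src = 10·log₁₀(10^(71.7/10) − 10^(64.6/10)) = 10·log₁₀(11910000) = 70.8 dB SPL.

70.8 dB SPL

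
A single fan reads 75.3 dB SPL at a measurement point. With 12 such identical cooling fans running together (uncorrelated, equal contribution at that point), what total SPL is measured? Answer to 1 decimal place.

12 equal incoherent sources raise the level by 10·log₁₀(12) = 10.79 dB.
L_total = 75.3 + 10.79 = 86.1 dB SPL.

86.1 dB SPL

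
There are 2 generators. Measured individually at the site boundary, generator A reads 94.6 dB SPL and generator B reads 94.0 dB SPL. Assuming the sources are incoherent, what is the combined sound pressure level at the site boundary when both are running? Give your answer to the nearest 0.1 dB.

97.3 dB SPL

Uncorrelated sources add in intensity (power), not in dB.
L_total = 10·log₁₀(10^(94.6/10) + 10^(94.0/10)) = 10·log₁₀(5396000000) = 97.3 dB SPL.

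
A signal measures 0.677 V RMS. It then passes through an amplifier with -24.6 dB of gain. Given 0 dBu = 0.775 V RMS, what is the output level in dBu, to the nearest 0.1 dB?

Input level: 20·log₁₀(0.677/0.775) = -1.17 dBu.
Output: -1.17 − 24.6 = -25.8 dBu.

-25.8 dBu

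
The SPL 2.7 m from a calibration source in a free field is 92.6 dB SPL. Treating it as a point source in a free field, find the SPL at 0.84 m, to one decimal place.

102.7 dB SPL

Inverse-square spreading gives ΔL = −20·log₁₀(d₂/d₁).
ΔL = −20·log₁₀(0.84/2.7) = 10.14 dB, so L₂ = 92.6 + (10.14) = 102.7 dB SPL.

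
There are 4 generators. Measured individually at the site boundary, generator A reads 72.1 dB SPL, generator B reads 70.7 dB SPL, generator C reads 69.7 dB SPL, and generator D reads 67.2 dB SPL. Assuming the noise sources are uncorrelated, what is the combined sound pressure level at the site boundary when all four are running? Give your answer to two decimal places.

76.29 dB SPL

Uncorrelated sources add in intensity (power), not in dB.
L_total = 10·log₁₀(10^(72.1/10) + 10^(70.7/10) + 10^(69.7/10) + 10^(67.2/10)) = 10·log₁₀(42550000) = 76.29 dB SPL.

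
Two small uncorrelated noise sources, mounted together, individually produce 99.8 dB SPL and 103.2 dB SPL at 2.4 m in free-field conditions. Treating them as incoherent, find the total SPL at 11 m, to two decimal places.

Combined at 2.4 m: 10·log₁₀(10^(99.8/10)+10^(103.2/10)) = 104.835 dB SPL.
Then apply −20·log₁₀(11/2.4) = -13.224 dB → 91.61 dB SPL.

91.61 dB SPL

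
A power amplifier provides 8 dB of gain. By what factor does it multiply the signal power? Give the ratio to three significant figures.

Power ratio = 10^(dB/10).
10^(8/10) = 10^(0.8000) = 6.31.

6.31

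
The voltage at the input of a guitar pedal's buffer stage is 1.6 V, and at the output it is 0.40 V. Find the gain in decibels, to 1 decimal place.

Voltage ratio → dB uses the 20·log₁₀ form:
20·log₁₀(0.40/1.6) = 20·log₁₀(0.2500) = -12.0 dB.

-12.0 dB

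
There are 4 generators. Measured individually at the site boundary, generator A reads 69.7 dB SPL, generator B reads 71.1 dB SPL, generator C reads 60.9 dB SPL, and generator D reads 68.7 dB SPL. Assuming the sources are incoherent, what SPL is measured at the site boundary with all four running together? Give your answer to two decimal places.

74.89 dB SPL

Uncorrelated sources add in intensity (power), not in dB.
L_total = 10·log₁₀(10^(69.7/10) + 10^(71.1/10) + 10^(60.9/10) + 10^(68.7/10)) = 10·log₁₀(30860000) = 74.89 dB SPL.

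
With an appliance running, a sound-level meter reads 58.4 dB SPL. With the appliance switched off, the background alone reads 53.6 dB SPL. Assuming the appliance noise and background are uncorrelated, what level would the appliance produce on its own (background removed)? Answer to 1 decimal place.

56.7 dB SPL

Background correction is a power subtraction:
L_src = 10·log₁₀(10^(58.4/10) − 10^(53.6/10)) = 10·log₁₀(462700) = 56.7 dB SPL.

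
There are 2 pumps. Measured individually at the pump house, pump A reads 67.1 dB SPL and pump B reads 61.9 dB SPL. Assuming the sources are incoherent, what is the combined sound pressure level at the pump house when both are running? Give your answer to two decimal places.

Uncorrelated sources add in intensity (power), not in dB.
L_total = 10·log₁₀(10^(67.1/10) + 10^(61.9/10)) = 10·log₁₀(6677000) = 68.25 dB SPL.

68.25 dB SPL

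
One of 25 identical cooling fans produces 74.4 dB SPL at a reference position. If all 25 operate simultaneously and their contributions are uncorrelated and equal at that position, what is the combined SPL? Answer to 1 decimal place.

25 equal incoherent sources raise the level by 10·log₁₀(25) = 13.98 dB.
L_total = 74.4 + 13.98 = 88.4 dB SPL.

88.4 dB SPL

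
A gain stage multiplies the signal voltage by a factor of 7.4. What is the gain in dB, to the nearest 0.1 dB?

17.4 dB

Voltage ratio → dB uses the 20·log₁₀ form:
20·log₁₀(7.4) = 17.4 dB.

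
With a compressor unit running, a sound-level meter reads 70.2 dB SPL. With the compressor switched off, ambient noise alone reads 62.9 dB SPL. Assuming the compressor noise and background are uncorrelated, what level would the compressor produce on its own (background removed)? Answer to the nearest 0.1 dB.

Remove the background by subtracting linear intensities:
L_src = 10·log₁₀(10^(70.2/10) − 10^(62.9/10)) = 10·log₁₀(8521000) = 69.3 dB SPL.

69.3 dB SPL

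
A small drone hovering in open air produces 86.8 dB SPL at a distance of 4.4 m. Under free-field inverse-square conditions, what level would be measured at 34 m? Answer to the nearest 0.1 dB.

69.0 dB SPL

Free-field point source: level drops by 20·log₁₀ of the distance ratio.
ΔL = −20·log₁₀(34/4.4) = -17.76 dB, so L₂ = 86.8 + (-17.76) = 69.0 dB SPL.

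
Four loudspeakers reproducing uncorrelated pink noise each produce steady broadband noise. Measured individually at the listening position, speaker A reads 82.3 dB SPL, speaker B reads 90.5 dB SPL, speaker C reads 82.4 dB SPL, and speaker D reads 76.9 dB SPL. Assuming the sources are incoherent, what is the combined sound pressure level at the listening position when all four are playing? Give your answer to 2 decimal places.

91.80 dB SPL

Uncorrelated sources add in intensity (power), not in dB.
L_total = 10·log₁₀(10^(82.3/10) + 10^(90.5/10) + 10^(82.4/10) + 10^(76.9/10)) = 10·log₁₀(1515000000) = 91.80 dB SPL.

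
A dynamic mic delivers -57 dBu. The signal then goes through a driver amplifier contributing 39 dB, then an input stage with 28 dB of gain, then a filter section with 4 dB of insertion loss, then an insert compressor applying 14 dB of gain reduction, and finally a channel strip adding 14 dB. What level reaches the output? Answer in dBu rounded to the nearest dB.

+6 dBu

Gain stages sum in dB:
-57 + 39 + 28 − 4 − 14 + 14 = +6 dBu.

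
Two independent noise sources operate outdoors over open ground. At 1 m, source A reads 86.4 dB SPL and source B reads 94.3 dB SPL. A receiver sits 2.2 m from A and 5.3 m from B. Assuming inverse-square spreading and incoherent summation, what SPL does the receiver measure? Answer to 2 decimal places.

82.70 dB SPL

At the listener: L_A = 86.4 − 20·log₁₀(2.2) = 79.552 dB; L_B = 94.3 − 20·log₁₀(5.3) = 79.814 dB.
Combined: 10·log₁₀(10^(79.552/10)+10^(79.814/10)) = 82.70 dB SPL.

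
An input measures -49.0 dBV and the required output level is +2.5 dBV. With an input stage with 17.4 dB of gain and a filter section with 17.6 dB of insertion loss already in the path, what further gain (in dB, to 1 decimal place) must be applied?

The required make-up gain is the shortfall in the dB sum.
G = +2.5 − (-49.0) − 17.4 + 17.6 = 51.7 dB.

51.7 dB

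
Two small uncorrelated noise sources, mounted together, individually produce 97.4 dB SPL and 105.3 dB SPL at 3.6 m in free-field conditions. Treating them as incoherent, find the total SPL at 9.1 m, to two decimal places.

Combined at 3.6 m: 10·log₁₀(10^(97.4/10)+10^(105.3/10)) = 105.953 dB SPL.
Then apply −20·log₁₀(9.1/3.6) = -8.055 dB → 97.90 dB SPL.

97.90 dB SPL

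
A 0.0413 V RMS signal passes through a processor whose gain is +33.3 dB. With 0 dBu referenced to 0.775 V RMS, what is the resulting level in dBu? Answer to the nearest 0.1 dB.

Input level: 20·log₁₀(0.0413/0.775) = -25.47 dBu.
Output: -25.47 + 33.3 = +7.8 dBu.

+7.8 dBu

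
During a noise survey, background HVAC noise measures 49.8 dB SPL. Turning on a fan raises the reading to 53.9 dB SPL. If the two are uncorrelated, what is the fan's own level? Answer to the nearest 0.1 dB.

Subtract intensities: L_src = 10·log₁₀(10^(L_total/10) − 10^(L_bg/10)).
L_src = 10·log₁₀(10^(53.9/10) − 10^(49.8/10)) = 10·log₁₀(150000) = 51.8 dB SPL.

51.8 dB SPL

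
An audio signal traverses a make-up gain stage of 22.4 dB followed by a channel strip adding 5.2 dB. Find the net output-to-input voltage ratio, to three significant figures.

Net gain = 22.4 + 5.2 = 27.6 dB.
Voltage ratio = 10^(27.6/20) = 24.0.

24.0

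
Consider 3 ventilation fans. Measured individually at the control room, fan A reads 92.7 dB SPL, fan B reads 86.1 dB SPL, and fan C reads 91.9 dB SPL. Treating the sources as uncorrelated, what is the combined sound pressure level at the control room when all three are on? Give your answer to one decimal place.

Add the sources as powers (linear), then convert back to dB:
L_total = 10·log₁₀(10^(92.7/10) + 10^(86.1/10) + 10^(91.9/10)) = 10·log₁₀(3818000000) = 95.8 dB SPL.

95.8 dB SPL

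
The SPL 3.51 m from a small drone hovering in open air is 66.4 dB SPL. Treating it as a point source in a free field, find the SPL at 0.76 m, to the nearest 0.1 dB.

79.7 dB SPL

Inverse-square spreading gives ΔL = −20·log₁₀(d₂/d₁).
ΔL = −20·log₁₀(0.76/3.51) = 13.29 dB, so L₂ = 66.4 + (13.29) = 79.7 dB SPL.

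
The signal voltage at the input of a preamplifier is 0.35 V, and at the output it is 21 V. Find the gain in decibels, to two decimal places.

35.56 dB

Voltage ratio → dB uses the 20·log₁₀ form:
20·log₁₀(21/0.35) = 20·log₁₀(60.00) = 35.56 dB.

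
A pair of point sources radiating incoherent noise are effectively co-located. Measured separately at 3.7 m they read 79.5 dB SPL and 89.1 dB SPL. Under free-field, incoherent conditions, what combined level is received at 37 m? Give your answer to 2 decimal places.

69.55 dB SPL

Combined at 3.7 m: 10·log₁₀(10^(79.5/10)+10^(89.1/10)) = 89.552 dB SPL.
Then apply −20·log₁₀(37/3.7) = -20.000 dB → 69.55 dB SPL.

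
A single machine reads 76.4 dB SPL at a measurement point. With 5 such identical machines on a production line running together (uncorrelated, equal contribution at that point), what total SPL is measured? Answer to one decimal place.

83.4 dB SPL

5 equal incoherent sources raise the level by 10·log₁₀(5) = 6.99 dB.
L_total = 76.4 + 6.99 = 83.4 dB SPL.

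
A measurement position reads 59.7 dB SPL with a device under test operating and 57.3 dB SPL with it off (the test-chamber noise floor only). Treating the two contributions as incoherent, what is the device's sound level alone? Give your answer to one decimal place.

Background correction is a power subtraction:
L_src = 10·log₁₀(10^(59.7/10) − 10^(57.3/10)) = 10·log₁₀(396200) = 56.0 dB SPL.

56.0 dB SPL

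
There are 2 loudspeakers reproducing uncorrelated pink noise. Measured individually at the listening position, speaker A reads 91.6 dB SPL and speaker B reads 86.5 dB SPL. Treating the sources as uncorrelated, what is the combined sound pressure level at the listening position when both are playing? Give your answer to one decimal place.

92.8 dB SPL

Add the sources as powers (linear), then convert back to dB:
L_total = 10·log₁₀(10^(91.6/10) + 10^(86.5/10)) = 10·log₁₀(1892000000) = 92.8 dB SPL.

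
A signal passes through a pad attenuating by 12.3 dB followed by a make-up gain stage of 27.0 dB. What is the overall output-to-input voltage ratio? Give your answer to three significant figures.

Net gain = (−12.3) + 27.0 = 14.7 dB.
Voltage ratio = 10^(14.7/20) = 5.43.

5.43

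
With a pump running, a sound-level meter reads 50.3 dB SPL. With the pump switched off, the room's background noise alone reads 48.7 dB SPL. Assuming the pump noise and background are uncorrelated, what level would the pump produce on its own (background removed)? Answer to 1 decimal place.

45.2 dB SPL

Remove the background by subtracting linear intensities:
L_src = 10·log₁₀(10^(50.3/10) − 10^(48.7/10)) = 10·log₁₀(33020) = 45.2 dB SPL.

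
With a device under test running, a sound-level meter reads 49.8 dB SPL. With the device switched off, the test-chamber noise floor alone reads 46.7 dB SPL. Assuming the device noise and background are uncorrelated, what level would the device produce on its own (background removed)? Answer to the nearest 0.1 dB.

Subtract intensities: L_src = 10·log₁₀(10^(L_total/10) − 10^(L_bg/10)).
L_src = 10·log₁₀(10^(49.8/10) − 10^(46.7/10)) = 10·log₁₀(48730) = 46.9 dB SPL.

46.9 dB SPL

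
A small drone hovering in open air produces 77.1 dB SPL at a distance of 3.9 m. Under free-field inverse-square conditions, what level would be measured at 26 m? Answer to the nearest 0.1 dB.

For a point source in a free field, ΔL = −20·log₁₀(d₂/d₁).
ΔL = −20·log₁₀(26/3.9) = -16.48 dB, so L₂ = 77.1 + (-16.48) = 60.6 dB SPL.

60.6 dB SPL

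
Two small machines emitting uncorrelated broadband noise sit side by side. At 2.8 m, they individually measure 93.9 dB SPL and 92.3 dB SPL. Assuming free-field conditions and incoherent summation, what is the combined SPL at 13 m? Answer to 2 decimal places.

82.85 dB SPL

Combined at 2.8 m: 10·log₁₀(10^(93.9/10)+10^(92.3/10)) = 96.184 dB SPL.
Then apply −20·log₁₀(13/2.8) = -13.336 dB → 82.85 dB SPL.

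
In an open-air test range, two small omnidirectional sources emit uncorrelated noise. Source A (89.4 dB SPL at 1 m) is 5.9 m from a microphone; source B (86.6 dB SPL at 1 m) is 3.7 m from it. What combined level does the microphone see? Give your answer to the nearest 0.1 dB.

77.7 dB SPL

At the listener: L_A = 89.4 − 20·log₁₀(5.9) = 73.98 dB; L_B = 86.6 − 20·log₁₀(3.7) = 75.24 dB.
Combined: 10·log₁₀(10^(73.98/10)+10^(75.24/10)) = 77.7 dB SPL.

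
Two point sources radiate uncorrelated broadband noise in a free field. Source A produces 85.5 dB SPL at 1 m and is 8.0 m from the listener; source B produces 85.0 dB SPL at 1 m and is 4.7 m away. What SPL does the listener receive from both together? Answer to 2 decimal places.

At the listener: L_A = 85.5 − 20·log₁₀(8.0) = 67.438 dB; L_B = 85.0 − 20·log₁₀(4.7) = 71.558 dB.
Combined: 10·log₁₀(10^(67.438/10)+10^(71.558/10)) = 72.98 dB SPL.

72.98 dB SPL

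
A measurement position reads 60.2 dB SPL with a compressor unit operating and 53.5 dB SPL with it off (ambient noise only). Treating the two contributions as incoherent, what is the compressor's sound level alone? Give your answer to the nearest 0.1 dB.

59.2 dB SPL

Remove the background by subtracting linear intensities:
L_src = 10·log₁₀(10^(60.2/10) − 10^(53.5/10)) = 10·log₁₀(823300) = 59.2 dB SPL.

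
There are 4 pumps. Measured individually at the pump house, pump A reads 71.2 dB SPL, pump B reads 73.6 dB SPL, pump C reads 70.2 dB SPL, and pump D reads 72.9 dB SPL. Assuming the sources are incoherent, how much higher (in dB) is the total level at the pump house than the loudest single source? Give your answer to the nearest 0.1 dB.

Incoherent sources sum as intensities:
L_total = 10·log₁₀(10^(71.2/10) + 10^(73.6/10) + 10^(70.2/10) + 10^(72.9/10)) = 78.20 dB SPL.
Excess over the loudest (73.6 dB): 78.20 − 73.6 = 4.6 dB.

4.6 dB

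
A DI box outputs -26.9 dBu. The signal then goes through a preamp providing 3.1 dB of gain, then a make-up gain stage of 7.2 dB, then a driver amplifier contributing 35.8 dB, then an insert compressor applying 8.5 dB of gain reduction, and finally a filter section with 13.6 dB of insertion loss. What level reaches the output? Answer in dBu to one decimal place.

-2.9 dBu

Gain stages sum in dB:
-26.9 + 3.1 + 7.2 + 35.8 − 8.5 − 13.6 = -2.9 dBu.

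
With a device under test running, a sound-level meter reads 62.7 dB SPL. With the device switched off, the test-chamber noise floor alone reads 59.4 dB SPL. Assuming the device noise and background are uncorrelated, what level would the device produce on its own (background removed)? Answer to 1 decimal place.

60.0 dB SPL

Remove the background by subtracting linear intensities:
L_src = 10·log₁₀(10^(62.7/10) − 10^(59.4/10)) = 10·log₁₀(991100) = 60.0 dB SPL.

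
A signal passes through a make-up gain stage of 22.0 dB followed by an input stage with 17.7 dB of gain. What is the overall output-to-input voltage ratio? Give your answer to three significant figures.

Net gain = 22.0 + 17.7 = 39.7 dB.
Voltage ratio = 10^(39.7/20) = 96.6.

96.6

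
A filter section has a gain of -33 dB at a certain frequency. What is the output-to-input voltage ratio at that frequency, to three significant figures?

0.0224

Voltage ratio = 10^(dB/20).
10^(-33/20) = 10^(-1.650) = 0.0224.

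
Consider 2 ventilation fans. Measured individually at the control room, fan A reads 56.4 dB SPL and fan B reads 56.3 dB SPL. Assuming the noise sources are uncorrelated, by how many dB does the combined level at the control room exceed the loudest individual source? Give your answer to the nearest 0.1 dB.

3.0 dB

Incoherent sources sum as intensities:
L_total = 10·log₁₀(10^(56.4/10) + 10^(56.3/10)) = 59.36 dB SPL.
Excess over the loudest (56.4 dB): 59.36 − 56.4 = 3.0 dB.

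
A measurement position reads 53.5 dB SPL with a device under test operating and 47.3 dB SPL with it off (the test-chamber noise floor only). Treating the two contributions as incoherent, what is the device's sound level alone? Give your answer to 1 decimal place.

52.3 dB SPL

Subtract intensities: L_src = 10·log₁₀(10^(L_total/10) − 10^(L_bg/10)).
L_src = 10·log₁₀(10^(53.5/10) − 10^(47.3/10)) = 10·log₁₀(170200) = 52.3 dB SPL.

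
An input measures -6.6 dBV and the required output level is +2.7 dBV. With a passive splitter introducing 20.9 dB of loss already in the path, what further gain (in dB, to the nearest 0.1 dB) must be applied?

The required make-up gain is the shortfall in the dB sum.
G = +2.7 − (-6.6) + 20.9 = 30.2 dB.

30.2 dB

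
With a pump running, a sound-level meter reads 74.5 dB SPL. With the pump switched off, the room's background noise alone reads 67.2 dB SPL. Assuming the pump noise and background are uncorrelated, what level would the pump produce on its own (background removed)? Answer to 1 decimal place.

73.6 dB SPL

Background correction is a power subtraction:
L_src = 10·log₁₀(10^(74.5/10) − 10^(67.2/10)) = 10·log₁₀(22940000) = 73.6 dB SPL.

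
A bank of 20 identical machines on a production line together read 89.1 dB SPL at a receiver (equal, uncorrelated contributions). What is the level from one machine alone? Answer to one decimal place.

76.1 dB SPL

20 equal incoherent sources add 10·log₁₀(20) = 13.01 dB over one source.
L_one = 89.1 − 13.01 = 76.1 dB SPL.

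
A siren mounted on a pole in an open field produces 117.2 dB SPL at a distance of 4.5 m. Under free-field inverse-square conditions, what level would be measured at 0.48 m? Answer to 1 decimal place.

136.6 dB SPL

For a point source in a free field, ΔL = −20·log₁₀(d₂/d₁).
ΔL = −20·log₁₀(0.48/4.5) = 19.44 dB, so L₂ = 117.2 + (19.44) = 136.6 dB SPL.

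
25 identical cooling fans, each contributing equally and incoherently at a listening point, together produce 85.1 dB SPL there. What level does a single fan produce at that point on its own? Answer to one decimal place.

25 equal incoherent sources add 10·log₁₀(25) = 13.98 dB over one source.
L_one = 85.1 − 13.98 = 71.1 dB SPL.

71.1 dB SPL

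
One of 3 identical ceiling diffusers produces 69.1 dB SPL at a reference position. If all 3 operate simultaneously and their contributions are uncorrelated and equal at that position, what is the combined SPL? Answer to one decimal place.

73.9 dB SPL

3 equal incoherent sources raise the level by 10·log₁₀(3) = 4.77 dB.
L_total = 69.1 + 4.77 = 73.9 dB SPL.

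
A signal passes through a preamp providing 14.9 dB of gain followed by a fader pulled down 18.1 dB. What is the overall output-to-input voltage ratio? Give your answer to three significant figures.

Net gain = 14.9 + (−18.1) = -3.2 dB.
Voltage ratio = 10^(-3.2/20) = 0.692.

0.692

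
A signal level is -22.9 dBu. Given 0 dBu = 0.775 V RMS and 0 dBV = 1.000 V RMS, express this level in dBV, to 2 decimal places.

-25.11 dBV

The offset between the scales is 20·log₁₀(0.775/1.000) = −2.214 dB.
So dBV = -22.9 − 2.214 = -25.11 dBV.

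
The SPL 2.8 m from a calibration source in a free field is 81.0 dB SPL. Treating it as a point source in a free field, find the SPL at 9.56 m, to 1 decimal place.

70.3 dB SPL

Free-field point source: level drops by 20·log₁₀ of the distance ratio.
ΔL = −20·log₁₀(9.56/2.8) = -10.67 dB, so L₂ = 81.0 + (-10.67) = 70.3 dB SPL.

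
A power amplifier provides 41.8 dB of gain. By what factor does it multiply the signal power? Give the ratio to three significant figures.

15100

Power ratio = 10^(dB/10).
10^(41.8/10) = 10^(4.180) = 15100.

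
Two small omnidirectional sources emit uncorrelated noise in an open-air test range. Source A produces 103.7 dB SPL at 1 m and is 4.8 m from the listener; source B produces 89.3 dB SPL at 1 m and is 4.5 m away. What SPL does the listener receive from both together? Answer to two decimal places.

At the listener: L_A = 103.7 − 20·log₁₀(4.8) = 90.075 dB; L_B = 89.3 − 20·log₁₀(4.5) = 76.236 dB.
Combined: 10·log₁₀(10^(90.075/10)+10^(76.236/10)) = 90.25 dB SPL.

90.25 dB SPL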